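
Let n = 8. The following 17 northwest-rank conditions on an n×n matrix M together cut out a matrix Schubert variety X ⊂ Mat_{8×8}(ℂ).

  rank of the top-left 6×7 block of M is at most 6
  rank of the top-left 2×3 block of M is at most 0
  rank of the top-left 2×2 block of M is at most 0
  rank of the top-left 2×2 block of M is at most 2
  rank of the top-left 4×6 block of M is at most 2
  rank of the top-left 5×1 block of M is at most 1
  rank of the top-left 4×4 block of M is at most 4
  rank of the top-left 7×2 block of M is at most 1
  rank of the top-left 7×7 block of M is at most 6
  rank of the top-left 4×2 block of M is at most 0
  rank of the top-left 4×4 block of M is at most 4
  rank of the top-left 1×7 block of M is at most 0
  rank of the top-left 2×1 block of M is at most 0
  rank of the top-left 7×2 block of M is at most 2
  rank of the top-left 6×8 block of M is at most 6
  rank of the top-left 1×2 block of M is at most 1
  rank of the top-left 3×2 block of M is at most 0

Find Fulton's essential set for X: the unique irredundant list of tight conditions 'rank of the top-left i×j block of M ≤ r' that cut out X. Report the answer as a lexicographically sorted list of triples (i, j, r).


Reconstructing r_w from the 17 given conditions:

  R[1]: 0, 0, 0, 0, 0, 0, 0, 1
  R[2]: 0, 0, 0, 1, 1, 1, 1, 2
  R[3]: 0, 0, 1, 2, 2, 2, 2, 3
  R[4]: 0, 0, 1, 2, 2, 2, 3, 4
  R[5]: 1, 1, 2, 3, 3, 3, 4, 5
  R[6]: 1, 1, 2, 3, 4, 4, 5, 6
  R[7]: 1, 1, 2, 3, 4, 5, 6, 7
  R[8]: 1, 2, 3, 4, 5, 6, 7, 8

the unique w with this rank table is (8, 4, 3, 7, 1, 5, 6, 2).

ℓ(w)=18; the 5 essential cells (i,j,r):

[(1, 7, 0), (2, 3, 0), (4, 2, 0), (4, 6, 2), (7, 2, 1)]


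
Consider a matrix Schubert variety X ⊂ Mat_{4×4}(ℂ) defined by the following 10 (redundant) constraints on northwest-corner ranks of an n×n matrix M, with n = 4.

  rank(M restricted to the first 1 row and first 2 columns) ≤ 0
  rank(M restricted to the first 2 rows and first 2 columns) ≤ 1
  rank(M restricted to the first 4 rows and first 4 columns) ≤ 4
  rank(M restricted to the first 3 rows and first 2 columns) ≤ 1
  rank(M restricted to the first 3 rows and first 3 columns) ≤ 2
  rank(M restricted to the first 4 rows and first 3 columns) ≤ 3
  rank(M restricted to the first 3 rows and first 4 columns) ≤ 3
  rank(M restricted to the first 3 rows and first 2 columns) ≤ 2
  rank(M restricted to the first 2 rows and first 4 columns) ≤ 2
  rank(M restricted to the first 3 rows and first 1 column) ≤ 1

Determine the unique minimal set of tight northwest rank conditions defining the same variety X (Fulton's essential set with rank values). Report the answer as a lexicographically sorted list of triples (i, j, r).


Reconstructing r_w from the 10 given conditions:

  0 | 0 | 1 | 1
  1 | 1 | 2 | 2
  1 | 1 | 2 | 3
  1 | 2 | 3 | 4

so w = (3, 1, 4, 2).

|D(w)|=3, |Ess(w)|=2:

[(1, 2, 0), (3, 2, 1)]


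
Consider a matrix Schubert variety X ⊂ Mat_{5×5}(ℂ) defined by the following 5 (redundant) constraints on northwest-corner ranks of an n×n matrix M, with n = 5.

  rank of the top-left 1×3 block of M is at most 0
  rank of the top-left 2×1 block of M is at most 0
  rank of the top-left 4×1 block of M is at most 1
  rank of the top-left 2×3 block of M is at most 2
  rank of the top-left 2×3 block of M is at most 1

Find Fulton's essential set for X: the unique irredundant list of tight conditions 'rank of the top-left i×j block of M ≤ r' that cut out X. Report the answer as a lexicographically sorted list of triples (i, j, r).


Computing R[i][j] = min implied NW-rank bound (n=5, 5 conditions):

  row 1: 0 | 0 | 0 | 1 | 1
  row 2: 0 | 1 | 1 | 2 | 2
  row 3: 1 | 2 | 2 | 3 | 3
  row 4: 1 | 2 | 3 | 4 | 4
  row 5: 1 | 2 | 3 | 4 | 5

second differences of R give the permutation w = (4, 2, 1, 3, 5).

2 SE-corners of the 4-cell Rothe diagram give Ess(w):

[(1, 3, 0), (2, 1, 0)]


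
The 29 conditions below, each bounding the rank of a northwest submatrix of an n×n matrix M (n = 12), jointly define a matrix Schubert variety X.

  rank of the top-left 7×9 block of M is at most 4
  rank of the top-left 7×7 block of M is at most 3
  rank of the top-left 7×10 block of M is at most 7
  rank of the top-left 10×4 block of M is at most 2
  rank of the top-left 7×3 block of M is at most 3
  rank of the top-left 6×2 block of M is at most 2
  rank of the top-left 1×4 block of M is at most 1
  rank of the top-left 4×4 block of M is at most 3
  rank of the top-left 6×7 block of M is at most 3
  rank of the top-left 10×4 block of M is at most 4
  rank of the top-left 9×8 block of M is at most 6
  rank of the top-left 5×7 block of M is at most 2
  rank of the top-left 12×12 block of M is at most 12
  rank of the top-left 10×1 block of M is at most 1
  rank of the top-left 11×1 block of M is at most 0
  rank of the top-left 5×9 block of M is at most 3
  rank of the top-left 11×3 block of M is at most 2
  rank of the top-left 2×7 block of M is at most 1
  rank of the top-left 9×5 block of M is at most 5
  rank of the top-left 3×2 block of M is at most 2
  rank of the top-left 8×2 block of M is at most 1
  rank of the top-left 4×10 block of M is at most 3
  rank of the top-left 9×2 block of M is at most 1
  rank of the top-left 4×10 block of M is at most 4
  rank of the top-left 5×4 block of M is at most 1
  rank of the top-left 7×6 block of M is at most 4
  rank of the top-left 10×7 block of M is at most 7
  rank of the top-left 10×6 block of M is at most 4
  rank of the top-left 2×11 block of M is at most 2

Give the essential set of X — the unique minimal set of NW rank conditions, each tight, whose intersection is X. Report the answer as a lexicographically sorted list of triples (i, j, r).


Recovering R(i,j) via the rank-extension bound from the 29 conditions:

  i=1: 0 1 1 1 1 1 1 1 1 1 1 1
  i=2: 0 1 1 1 1 1 1 2 2 2 2 2
  i=3: 0 1 1 1 2 2 2 3 3 3 3 3
  i=4: 0 1 1 1 2 2 2 3 3 3 4 4
  i=5: 0 1 1 1 2 2 2 3 3 4 5 5
  i=6: 0 1 2 2 3 3 3 4 4 5 6 6
  i=7: 0 1 2 2 3 3 3 4 4 5 6 7
  i=8: 0 1 2 2 3 4 4 5 5 6 7 8
  i=9: 0 1 2 2 3 4 5 6 6 7 8 9
  i=10: 0 1 2 2 3 4 5 6 7 8 9 10
  i=11: 0 1 2 3 4 5 6 7 8 9 10 11
  i=12: 1 2 3 4 5 6 7 8 9 10 11 12

giving w = (2, 8, 5, 11, 10, 3, 12, 6, 7, 9, 4, 1) via Δ²R.

ℓ(w)=36; the 9 essential cells (i,j,r):

[(2, 7, 1), (4, 10, 3), (5, 4, 1), (5, 7, 2), (5, 9, 3), (7, 7, 3), (7, 9, 4), (10, 4, 2), (11, 1, 0)]


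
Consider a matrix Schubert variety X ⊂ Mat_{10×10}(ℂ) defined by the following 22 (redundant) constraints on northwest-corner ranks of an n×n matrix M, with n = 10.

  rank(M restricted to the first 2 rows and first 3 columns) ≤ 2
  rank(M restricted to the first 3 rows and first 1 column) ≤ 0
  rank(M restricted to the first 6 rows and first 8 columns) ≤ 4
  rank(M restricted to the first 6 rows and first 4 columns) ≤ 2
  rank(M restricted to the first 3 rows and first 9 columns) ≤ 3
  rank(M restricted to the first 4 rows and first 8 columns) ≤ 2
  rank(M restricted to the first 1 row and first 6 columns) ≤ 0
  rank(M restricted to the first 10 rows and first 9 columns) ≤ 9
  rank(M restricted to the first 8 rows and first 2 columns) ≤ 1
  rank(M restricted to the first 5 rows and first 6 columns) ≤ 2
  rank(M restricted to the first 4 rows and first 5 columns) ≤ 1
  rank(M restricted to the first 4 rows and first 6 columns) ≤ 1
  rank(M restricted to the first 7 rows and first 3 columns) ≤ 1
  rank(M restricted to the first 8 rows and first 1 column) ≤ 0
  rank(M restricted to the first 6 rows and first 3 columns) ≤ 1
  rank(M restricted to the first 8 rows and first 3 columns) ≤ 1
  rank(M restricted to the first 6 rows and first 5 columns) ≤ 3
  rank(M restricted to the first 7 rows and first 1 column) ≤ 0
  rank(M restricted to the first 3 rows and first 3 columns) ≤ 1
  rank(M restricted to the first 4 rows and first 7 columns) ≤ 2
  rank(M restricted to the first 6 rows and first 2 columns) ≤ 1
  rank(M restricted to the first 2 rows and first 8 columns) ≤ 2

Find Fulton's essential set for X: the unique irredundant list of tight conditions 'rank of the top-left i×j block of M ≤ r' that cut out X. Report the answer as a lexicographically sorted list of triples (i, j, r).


Recovering R(i,j) via the rank-extension bound from the 22 conditions:

  i=1: 0  0  0  0  0  0  1  1  1  1
  i=2: 0  1  1  1  1  1  2  2  2  2
  i=3: 0  1  1  1  1  1  2  2  3  3
  i=4: 0  1  1  1  1  1  2  2  3  4
  i=5: 0  1  1  2  2  2  3  3  4  5
  i=6: 0  1  1  2  3  3  4  4  5  6
  i=7: 0  1  1  2  3  4  5  5  6  7
  i=8: 0  1  1  2  3  4  5  6  7  8
  i=9: 1  2  2  3  4  5  6  7  8  9
  i=10: 1  2  3  4  5  6  7  8  9  10

reading off 1-entries of Δ²R: w = (7, 2, 9, 10, 4, 5, 6, 8, 1, 3).

Fulton essential set (5 of the 27 Rothe cells):

[(1, 6, 0), (4, 6, 1), (4, 8, 2), (8, 1, 0), (8, 3, 1)]


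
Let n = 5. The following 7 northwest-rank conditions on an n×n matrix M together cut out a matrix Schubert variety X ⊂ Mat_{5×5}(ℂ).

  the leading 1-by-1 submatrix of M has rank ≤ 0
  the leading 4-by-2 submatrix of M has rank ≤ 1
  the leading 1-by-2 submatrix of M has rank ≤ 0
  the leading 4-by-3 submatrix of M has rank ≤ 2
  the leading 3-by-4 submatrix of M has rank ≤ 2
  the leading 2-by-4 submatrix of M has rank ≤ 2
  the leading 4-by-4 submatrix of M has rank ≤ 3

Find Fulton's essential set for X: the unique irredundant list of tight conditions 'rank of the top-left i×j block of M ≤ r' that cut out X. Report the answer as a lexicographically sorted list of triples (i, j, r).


Computing R[i][j] = min implied NW-rank bound (n=5, 7 conditions):

  row 1: 0 | 0 | 1 | 1 | 1
  row 2: 1 | 1 | 2 | 2 | 2
  row 3: 1 | 1 | 2 | 2 | 3
  row 4: 1 | 1 | 2 | 3 | 4
  row 5: 1 | 2 | 3 | 4 | 5

hence w(1..5) = (3, 1, 5, 4, 2).

|D(w)|=5, |Ess(w)|=3:

[(1, 2, 0), (3, 4, 2), (4, 2, 1)]


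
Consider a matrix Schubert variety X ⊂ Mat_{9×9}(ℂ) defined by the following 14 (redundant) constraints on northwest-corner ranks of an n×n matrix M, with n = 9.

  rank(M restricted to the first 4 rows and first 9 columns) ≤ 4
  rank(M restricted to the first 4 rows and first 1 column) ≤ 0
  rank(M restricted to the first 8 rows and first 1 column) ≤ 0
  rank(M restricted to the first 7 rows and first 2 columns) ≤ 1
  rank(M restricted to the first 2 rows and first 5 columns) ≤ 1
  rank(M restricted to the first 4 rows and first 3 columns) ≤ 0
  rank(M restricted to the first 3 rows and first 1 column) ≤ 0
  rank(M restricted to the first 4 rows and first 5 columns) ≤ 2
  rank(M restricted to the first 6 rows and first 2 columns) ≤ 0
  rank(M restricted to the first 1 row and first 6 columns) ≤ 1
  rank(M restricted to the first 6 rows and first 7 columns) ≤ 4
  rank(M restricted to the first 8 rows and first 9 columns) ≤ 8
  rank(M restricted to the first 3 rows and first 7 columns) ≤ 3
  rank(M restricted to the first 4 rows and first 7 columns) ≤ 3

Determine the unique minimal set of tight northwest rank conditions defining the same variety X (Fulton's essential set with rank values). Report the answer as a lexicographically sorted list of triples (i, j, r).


Rank table r_w(9×9) implied by the 14 constraints:

  R[1]: 0 0 0 1 1 1 1 1 1
  R[2]: 0 0 0 1 1 2 2 2 2
  R[3]: 0 0 0 1 2 3 3 3 3
  R[4]: 0 0 0 1 2 3 3 4 4
  R[5]: 0 0 1 2 3 4 4 5 5
  R[6]: 0 0 1 2 3 4 4 5 6
  R[7]: 0 1 2 3 4 5 5 6 7
  R[8]: 0 1 2 3 4 5 6 7 8
  R[9]: 1 2 3 4 5 6 7 8 9

reading off 1-entries of Δ²R: w = (4, 6, 5, 8, 3, 9, 2, 7, 1).

D(w) has 21 cells with 6 SE-corners; essential set:

[(2, 5, 1), (4, 3, 0), (4, 7, 3), (6, 2, 0), (6, 7, 4), (8, 1, 0)]


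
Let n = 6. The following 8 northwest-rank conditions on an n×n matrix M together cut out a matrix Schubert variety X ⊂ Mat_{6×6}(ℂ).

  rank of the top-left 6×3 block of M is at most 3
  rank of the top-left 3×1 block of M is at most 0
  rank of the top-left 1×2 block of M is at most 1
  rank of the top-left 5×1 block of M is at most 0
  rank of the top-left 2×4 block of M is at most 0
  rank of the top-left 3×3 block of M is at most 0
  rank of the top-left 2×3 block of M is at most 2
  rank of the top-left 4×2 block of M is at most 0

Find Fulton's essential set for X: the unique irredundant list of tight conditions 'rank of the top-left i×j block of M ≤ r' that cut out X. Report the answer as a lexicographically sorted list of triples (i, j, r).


Propagating the 8 rank bounds to every northwest block:

  0 | 0 | 0 | 0 | 1 | 1
  0 | 0 | 0 | 0 | 1 | 2
  0 | 0 | 0 | 1 | 2 | 3
  0 | 0 | 1 | 2 | 3 | 4
  0 | 1 | 2 | 3 | 4 | 5
  1 | 2 | 3 | 4 | 5 | 6

hence w(1..6) = (5, 6, 4, 3, 2, 1).

Rothe diagram D(w) (14 cells), 4 SE-corners (essential conditions):

[(2, 4, 0), (3, 3, 0), (4, 2, 0), (5, 1, 0)]


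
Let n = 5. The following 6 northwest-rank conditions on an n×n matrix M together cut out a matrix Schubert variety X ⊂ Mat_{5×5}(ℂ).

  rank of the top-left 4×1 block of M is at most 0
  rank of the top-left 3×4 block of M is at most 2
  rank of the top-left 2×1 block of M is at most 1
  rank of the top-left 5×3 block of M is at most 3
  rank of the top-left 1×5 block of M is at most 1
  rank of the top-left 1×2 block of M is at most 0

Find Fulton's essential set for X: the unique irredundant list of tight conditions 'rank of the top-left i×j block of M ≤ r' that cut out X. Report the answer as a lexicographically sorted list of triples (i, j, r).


Computing R[i][j] = min implied NW-rank bound (n=5, 6 conditions):

  R[1]: 0 | 0 | 1 | 1 | 1
  R[2]: 0 | 1 | 2 | 2 | 2
  R[3]: 0 | 1 | 2 | 2 | 3
  R[4]: 0 | 1 | 2 | 3 | 4
  R[5]: 1 | 2 | 3 | 4 | 5

giving w = (3, 2, 5, 4, 1) via Δ²R.

ℓ(w)=6; the 3 essential cells (i,j,r):

[(1, 2, 0), (3, 4, 2), (4, 1, 0)]


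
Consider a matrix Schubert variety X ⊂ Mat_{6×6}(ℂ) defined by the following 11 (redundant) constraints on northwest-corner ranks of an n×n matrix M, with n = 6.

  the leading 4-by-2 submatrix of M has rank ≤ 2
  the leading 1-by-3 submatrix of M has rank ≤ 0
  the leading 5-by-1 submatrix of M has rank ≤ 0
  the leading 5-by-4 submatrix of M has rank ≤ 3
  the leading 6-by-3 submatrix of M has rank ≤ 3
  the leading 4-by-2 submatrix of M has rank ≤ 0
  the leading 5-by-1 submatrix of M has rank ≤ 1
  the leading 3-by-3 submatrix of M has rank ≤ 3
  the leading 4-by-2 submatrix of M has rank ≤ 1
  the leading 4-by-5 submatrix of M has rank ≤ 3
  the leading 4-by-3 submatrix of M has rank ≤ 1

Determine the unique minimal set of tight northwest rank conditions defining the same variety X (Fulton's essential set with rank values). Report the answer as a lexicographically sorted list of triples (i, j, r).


Computing R[i][j] = min implied NW-rank bound (n=6, 11 conditions):

  0 | 0 | 0 | 1 | 1 | 1
  0 | 0 | 1 | 2 | 2 | 2
  0 | 0 | 1 | 2 | 3 | 3
  0 | 0 | 1 | 2 | 3 | 4
  0 | 1 | 2 | 3 | 4 | 5
  1 | 2 | 3 | 4 | 5 | 6

the unique w with this rank table is (4, 3, 5, 6, 2, 1).

ℓ(w)=10; the 3 essential cells (i,j,r):

[(1, 3, 0), (4, 2, 0), (5, 1, 0)]


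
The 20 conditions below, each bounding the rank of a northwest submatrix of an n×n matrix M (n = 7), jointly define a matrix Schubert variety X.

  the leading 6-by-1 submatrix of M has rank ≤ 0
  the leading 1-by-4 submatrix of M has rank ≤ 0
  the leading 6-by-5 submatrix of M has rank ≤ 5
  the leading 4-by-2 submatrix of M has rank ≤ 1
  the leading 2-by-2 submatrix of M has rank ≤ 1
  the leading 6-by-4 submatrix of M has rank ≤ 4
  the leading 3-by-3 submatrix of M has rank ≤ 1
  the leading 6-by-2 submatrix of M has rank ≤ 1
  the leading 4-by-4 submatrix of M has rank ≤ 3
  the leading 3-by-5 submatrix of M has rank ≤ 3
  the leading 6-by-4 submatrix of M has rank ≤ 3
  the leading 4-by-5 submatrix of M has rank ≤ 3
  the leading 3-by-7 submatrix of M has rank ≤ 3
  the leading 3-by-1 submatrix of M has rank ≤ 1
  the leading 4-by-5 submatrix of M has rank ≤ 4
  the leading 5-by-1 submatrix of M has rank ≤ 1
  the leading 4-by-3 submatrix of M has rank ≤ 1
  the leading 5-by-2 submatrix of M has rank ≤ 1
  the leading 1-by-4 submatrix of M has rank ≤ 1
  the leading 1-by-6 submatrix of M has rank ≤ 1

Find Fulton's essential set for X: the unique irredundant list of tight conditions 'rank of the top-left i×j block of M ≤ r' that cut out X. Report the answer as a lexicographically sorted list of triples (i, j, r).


Propagating the 20 rank bounds to every northwest block:

  R[1]: 0 | 0 | 0 | 0 | 1 | 1 | 1
  R[2]: 0 | 1 | 1 | 1 | 2 | 2 | 2
  R[3]: 0 | 1 | 1 | 2 | 3 | 3 | 3
  R[4]: 0 | 1 | 1 | 2 | 3 | 4 | 4
  R[5]: 0 | 1 | 2 | 3 | 4 | 5 | 5
  R[6]: 0 | 1 | 2 | 3 | 4 | 5 | 6
  R[7]: 1 | 2 | 3 | 4 | 5 | 6 | 7

giving w = (5, 2, 4, 6, 3, 7, 1) via Δ²R.

Rothe diagram D(w) (11 cells), 3 SE-corners (essential conditions):

[(1, 4, 0), (4, 3, 1), (6, 1, 0)]


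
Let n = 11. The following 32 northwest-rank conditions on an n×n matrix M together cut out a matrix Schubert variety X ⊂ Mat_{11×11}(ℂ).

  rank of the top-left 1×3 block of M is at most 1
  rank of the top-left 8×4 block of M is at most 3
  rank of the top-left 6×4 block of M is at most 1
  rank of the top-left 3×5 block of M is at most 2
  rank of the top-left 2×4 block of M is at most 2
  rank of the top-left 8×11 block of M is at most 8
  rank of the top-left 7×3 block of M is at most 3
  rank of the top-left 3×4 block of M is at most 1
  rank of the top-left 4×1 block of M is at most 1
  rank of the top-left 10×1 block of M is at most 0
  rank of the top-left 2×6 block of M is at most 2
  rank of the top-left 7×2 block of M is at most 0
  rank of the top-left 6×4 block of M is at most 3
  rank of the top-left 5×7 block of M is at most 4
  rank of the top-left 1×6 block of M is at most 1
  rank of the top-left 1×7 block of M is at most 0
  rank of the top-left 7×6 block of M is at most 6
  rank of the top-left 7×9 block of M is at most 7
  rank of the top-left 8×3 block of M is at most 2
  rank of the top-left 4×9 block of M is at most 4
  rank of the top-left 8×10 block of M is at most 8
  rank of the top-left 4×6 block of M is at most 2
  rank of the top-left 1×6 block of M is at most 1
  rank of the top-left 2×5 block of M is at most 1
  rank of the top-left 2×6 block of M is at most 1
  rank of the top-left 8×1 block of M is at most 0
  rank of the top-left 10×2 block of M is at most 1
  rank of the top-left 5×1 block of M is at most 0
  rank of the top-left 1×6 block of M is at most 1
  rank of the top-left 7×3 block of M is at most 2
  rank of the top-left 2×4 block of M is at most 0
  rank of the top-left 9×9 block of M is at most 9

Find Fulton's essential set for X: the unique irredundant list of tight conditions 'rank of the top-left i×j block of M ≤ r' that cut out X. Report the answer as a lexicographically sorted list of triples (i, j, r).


Computing R[i][j] = min implied NW-rank bound (n=11, 32 conditions):

  R[1]: 0 | 0 | 0 | 0 | 0 | 0 | 0 | 1 | 1 | 1 | 1
  R[2]: 0 | 0 | 0 | 0 | 1 | 1 | 1 | 2 | 2 | 2 | 2
  R[3]: 0 | 0 | 1 | 1 | 2 | 2 | 2 | 3 | 3 | 3 | 3
  R[4]: 0 | 0 | 1 | 1 | 2 | 2 | 3 | 4 | 4 | 4 | 4
  R[5]: 0 | 0 | 1 | 1 | 2 | 3 | 4 | 5 | 5 | 5 | 5
  R[6]: 0 | 0 | 1 | 1 | 2 | 3 | 4 | 5 | 6 | 6 | 6
  R[7]: 0 | 0 | 1 | 2 | 3 | 4 | 5 | 6 | 7 | 7 | 7
  R[8]: 0 | 1 | 2 | 3 | 4 | 5 | 6 | 7 | 8 | 8 | 8
  R[9]: 0 | 1 | 2 | 3 | 4 | 5 | 6 | 7 | 8 | 9 | 9
  R[10]: 0 | 1 | 2 | 3 | 4 | 5 | 6 | 7 | 8 | 9 | 10
  R[11]: 1 | 2 | 3 | 4 | 5 | 6 | 7 | 8 | 9 | 10 | 11

the unique w with this rank table is (8, 5, 3, 7, 6, 9, 4, 2, 10, 11, 1).

D(w) has 28 cells with 6 SE-corners; essential set:

[(1, 7, 0), (2, 4, 0), (4, 6, 2), (6, 4, 1), (7, 2, 0), (10, 1, 0)]


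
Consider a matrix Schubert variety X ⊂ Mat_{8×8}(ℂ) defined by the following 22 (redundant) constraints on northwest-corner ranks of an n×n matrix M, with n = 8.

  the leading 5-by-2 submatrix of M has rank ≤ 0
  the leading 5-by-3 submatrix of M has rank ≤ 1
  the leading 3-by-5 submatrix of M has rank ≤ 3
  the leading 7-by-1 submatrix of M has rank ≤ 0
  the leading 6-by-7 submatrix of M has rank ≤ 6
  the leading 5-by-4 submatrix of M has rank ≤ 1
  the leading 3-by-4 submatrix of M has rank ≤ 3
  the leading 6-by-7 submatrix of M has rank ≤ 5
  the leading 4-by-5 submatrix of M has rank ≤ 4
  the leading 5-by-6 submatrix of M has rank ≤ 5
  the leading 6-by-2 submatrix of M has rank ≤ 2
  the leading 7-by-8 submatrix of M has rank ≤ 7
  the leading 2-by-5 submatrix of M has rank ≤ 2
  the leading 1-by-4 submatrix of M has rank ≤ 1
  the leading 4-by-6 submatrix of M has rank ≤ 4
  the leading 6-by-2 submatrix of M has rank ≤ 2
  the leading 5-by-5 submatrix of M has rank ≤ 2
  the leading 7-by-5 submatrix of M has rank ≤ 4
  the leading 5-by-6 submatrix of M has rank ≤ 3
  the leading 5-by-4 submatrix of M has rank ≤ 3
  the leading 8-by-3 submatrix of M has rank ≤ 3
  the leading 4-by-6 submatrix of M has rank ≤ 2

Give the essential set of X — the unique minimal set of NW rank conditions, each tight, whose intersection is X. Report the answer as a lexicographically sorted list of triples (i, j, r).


The tightest implied rank at each (i,j), from the 22 conditions:

  0, 0, 1, 1, 1, 1, 1, 1
  0, 0, 1, 1, 2, 2, 2, 2
  0, 0, 1, 1, 2, 2, 3, 3
  0, 0, 1, 1, 2, 2, 3, 4
  0, 0, 1, 1, 2, 3, 4, 5
  0, 1, 2, 2, 3, 4, 5, 6
  0, 1, 2, 3, 4, 5, 6, 7
  1, 2, 3, 4, 5, 6, 7, 8

reading off 1-entries of Δ²R: w = (3, 5, 7, 8, 6, 2, 4, 1).

Rothe diagram D(w) (18 cells), 4 SE-corners (essential conditions):

[(4, 6, 2), (5, 2, 0), (5, 4, 1), (7, 1, 0)]


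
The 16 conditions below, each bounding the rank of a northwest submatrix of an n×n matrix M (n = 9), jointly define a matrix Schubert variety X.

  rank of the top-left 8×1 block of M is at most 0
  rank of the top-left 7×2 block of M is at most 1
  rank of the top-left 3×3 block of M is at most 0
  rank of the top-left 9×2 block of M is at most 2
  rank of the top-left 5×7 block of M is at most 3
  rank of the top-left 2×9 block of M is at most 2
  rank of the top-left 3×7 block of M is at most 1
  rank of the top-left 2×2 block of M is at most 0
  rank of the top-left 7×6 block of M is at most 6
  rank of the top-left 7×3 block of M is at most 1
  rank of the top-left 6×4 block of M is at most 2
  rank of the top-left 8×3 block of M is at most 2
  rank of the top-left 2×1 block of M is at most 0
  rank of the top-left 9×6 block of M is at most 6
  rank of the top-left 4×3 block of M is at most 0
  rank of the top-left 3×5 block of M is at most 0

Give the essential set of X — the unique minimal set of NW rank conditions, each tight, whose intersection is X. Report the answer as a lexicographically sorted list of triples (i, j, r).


Recovering R(i,j) via the rank-extension bound from the 16 conditions:

  i=1: 0 0 0 0 0 1 1 1 1
  i=2: 0 0 0 0 0 1 1 2 2
  i=3: 0 0 0 0 0 1 1 2 3
  i=4: 0 0 0 1 1 2 2 3 4
  i=5: 0 1 1 2 2 3 3 4 5
  i=6: 0 1 1 2 3 4 4 5 6
  i=7: 0 1 1 2 3 4 5 6 7
  i=8: 0 1 2 3 4 5 6 7 8
  i=9: 1 2 3 4 5 6 7 8 9

giving w = (6, 8, 9, 4, 2, 5, 7, 3, 1) via Δ²R.

D(w) has 26 cells with 5 SE-corners; essential set:

[(3, 5, 0), (3, 7, 1), (4, 3, 0), (7, 3, 1), (8, 1, 0)]


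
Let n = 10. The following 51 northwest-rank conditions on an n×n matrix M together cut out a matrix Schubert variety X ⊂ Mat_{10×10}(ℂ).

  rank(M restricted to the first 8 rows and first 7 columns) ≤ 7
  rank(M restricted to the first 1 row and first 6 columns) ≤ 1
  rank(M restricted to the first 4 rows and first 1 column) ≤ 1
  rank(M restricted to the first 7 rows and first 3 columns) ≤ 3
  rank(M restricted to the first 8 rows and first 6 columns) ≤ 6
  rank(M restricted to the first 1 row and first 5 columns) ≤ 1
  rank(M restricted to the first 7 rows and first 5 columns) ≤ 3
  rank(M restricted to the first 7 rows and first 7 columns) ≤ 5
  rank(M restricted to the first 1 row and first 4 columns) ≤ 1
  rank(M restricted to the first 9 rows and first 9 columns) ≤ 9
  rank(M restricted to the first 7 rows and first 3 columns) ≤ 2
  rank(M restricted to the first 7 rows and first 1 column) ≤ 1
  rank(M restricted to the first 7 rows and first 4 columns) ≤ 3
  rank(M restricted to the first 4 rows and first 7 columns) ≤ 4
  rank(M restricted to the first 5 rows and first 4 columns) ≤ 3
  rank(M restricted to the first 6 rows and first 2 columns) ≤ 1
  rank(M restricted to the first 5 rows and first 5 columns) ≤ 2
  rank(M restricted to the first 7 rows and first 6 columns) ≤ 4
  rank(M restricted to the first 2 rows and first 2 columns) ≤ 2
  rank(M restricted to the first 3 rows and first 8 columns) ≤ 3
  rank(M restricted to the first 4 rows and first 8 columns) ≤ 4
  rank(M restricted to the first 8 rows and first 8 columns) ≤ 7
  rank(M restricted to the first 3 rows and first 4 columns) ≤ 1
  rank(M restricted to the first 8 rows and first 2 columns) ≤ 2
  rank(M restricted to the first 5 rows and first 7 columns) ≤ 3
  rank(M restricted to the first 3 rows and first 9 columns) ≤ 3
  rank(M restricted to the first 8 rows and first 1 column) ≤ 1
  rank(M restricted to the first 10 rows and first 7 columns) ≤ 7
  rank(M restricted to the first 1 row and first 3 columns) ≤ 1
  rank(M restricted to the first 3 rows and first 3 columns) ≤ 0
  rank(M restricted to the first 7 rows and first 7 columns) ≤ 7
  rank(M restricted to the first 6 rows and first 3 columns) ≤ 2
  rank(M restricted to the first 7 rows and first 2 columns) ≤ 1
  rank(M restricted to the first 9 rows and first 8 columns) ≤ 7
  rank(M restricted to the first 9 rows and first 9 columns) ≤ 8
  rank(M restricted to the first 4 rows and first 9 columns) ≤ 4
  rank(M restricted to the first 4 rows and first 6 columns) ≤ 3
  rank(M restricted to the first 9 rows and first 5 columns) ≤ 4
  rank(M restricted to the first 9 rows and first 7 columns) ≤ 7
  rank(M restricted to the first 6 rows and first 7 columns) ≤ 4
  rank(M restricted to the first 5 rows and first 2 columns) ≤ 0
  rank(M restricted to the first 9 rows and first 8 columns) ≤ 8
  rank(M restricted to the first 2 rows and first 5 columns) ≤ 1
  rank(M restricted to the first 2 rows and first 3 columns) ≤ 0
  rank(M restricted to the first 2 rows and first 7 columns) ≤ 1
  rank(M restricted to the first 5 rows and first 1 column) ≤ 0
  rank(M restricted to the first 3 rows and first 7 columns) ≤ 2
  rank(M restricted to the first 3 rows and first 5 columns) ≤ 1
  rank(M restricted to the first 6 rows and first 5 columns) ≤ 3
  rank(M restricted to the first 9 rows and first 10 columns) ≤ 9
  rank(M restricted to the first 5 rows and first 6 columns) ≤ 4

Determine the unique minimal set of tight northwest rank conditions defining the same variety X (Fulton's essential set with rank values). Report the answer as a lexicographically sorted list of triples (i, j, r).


Reconstructing r_w from the 51 given conditions:

  i=1: 0 0 0 1 1 1 1 1 1 1
  i=2: 0 0 0 1 1 1 1 2 2 2
  i=3: 0 0 0 1 1 2 2 3 3 3
  i=4: 0 0 1 2 2 3 3 4 4 4
  i=5: 0 0 1 2 2 3 3 4 5 5
  i=6: 1 1 2 3 3 4 4 5 6 6
  i=7: 1 1 2 3 3 4 5 6 7 7
  i=8: 1 2 3 4 4 5 6 7 8 8
  i=9: 1 2 3 4 4 5 6 7 8 9
  i=10: 1 2 3 4 5 6 7 8 9 10

hence w(1..10) = (4, 8, 6, 3, 9, 1, 7, 2, 10, 5).

Rothe diagram D(w) (22 cells), 9 SE-corners (essential conditions):

[(2, 7, 1), (3, 3, 0), (3, 5, 1), (5, 2, 0), (5, 5, 2), (5, 7, 3), (7, 2, 1), (7, 5, 3), (9, 5, 4)]


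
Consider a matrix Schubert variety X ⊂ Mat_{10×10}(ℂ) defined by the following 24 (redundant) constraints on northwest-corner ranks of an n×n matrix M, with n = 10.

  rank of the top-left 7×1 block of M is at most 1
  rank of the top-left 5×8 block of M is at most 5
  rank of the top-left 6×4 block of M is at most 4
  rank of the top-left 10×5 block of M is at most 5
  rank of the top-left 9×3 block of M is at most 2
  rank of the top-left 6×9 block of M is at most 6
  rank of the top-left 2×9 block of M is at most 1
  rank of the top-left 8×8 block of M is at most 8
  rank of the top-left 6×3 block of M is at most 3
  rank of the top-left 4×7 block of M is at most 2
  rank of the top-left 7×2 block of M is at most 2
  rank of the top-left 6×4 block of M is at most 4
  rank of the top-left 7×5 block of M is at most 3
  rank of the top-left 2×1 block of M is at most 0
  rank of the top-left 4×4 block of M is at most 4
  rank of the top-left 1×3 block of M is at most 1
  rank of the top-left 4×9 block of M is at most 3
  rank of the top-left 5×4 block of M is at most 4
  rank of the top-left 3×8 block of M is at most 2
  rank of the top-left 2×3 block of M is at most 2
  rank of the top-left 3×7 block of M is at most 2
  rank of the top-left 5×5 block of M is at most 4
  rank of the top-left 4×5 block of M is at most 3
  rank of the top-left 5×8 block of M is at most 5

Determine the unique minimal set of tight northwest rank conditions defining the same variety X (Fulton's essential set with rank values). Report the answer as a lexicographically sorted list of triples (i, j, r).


Reconstructing r_w from the 24 given conditions:

  row 1: 0 1 1 1 1 1 1 1 1 1
  row 2: 0 1 1 1 1 1 1 1 1 2
  row 3: 1 2 2 2 2 2 2 2 2 3
  row 4: 1 2 2 2 2 2 2 3 3 4
  row 5: 1 2 2 3 3 3 3 4 4 5
  row 6: 1 2 2 3 3 4 4 5 5 6
  row 7: 1 2 2 3 3 4 5 6 6 7
  row 8: 1 2 2 3 4 5 6 7 7 8
  row 9: 1 2 2 3 4 5 6 7 8 9
  row 10: 1 2 3 4 5 6 7 8 9 10

giving w = (2, 10, 1, 8, 4, 6, 7, 5, 9, 3) via Δ²R.

5 SE-corners of the 21-cell Rothe diagram give Ess(w):

[(2, 1, 0), (2, 9, 1), (4, 7, 2), (7, 5, 3), (9, 3, 2)]


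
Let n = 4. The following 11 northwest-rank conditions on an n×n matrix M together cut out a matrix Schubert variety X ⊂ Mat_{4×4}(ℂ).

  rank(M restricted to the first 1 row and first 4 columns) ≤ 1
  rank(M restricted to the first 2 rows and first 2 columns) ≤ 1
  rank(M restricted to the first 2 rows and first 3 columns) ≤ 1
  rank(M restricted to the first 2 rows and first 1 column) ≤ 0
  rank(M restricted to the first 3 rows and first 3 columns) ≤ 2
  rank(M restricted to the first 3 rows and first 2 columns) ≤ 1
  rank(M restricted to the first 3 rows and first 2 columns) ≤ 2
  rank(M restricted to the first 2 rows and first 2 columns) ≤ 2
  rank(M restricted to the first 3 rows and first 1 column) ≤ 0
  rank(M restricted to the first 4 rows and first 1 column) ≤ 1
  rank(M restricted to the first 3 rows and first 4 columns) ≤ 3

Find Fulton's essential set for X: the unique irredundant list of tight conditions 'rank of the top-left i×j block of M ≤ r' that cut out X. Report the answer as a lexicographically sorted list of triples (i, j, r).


Computing R[i][j] = min implied NW-rank bound (n=4, 11 conditions):

  i=1: 0  1  1  1
  i=2: 0  1  1  2
  i=3: 0  1  2  3
  i=4: 1  2  3  4

so w = (2, 4, 3, 1).

D(w) has 4 cells with 2 SE-corners; essential set:

[(2, 3, 1), (3, 1, 0)]


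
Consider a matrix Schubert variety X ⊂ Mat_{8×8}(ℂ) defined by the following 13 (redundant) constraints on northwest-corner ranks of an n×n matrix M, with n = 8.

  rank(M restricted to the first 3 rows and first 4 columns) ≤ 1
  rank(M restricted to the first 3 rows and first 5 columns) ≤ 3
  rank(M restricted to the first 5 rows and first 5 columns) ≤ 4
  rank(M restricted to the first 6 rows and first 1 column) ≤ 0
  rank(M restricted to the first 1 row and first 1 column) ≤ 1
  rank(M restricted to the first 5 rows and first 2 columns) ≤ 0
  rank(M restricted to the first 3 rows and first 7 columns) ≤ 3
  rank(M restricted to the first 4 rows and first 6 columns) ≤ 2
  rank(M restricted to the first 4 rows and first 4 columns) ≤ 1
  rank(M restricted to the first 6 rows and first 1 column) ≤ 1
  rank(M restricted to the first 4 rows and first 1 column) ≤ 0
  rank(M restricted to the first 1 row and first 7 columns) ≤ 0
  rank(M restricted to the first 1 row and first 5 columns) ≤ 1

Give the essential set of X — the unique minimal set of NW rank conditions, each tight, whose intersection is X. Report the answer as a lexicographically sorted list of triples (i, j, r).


The tightest implied rank at each (i,j), from the 13 conditions:

  i=1: 0 | 0 | 0 | 0 | 0 | 0 | 0 | 1
  i=2: 0 | 0 | 1 | 1 | 1 | 1 | 1 | 2
  i=3: 0 | 0 | 1 | 1 | 2 | 2 | 2 | 3
  i=4: 0 | 0 | 1 | 1 | 2 | 2 | 3 | 4
  i=5: 0 | 0 | 1 | 2 | 3 | 3 | 4 | 5
  i=6: 0 | 1 | 2 | 3 | 4 | 4 | 5 | 6
  i=7: 1 | 2 | 3 | 4 | 5 | 5 | 6 | 7
  i=8: 1 | 2 | 3 | 4 | 5 | 6 | 7 | 8

reading off 1-entries of Δ²R: w = (8, 3, 5, 7, 4, 2, 1, 6).

Fulton essential set (5 of the 19 Rothe cells):

[(1, 7, 0), (4, 4, 1), (4, 6, 2), (5, 2, 0), (6, 1, 0)]


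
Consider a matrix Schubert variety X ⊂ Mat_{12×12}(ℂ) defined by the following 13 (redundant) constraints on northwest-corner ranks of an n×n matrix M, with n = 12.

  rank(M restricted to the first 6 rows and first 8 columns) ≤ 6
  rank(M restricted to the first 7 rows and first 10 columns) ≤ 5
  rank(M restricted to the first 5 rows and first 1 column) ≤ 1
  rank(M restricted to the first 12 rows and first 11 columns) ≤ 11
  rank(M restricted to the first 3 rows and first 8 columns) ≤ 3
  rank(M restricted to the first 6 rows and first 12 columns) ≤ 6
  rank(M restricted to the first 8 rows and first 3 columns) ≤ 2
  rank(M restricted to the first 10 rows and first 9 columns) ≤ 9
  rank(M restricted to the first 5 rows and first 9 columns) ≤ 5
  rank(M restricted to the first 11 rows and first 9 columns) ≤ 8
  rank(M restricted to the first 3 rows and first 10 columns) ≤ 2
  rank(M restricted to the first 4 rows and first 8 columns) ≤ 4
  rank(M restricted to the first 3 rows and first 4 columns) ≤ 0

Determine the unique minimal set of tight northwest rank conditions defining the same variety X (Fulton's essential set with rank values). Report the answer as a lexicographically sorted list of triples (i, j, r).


Computing R[i][j] = min implied NW-rank bound (n=12, 13 conditions):

  R[1]: 0  0  0  0  1  1  1  1  1  1  1  1
  R[2]: 0  0  0  0  1  2  2  2  2  2  2  2
  R[3]: 0  0  0  0  1  2  2  2  2  2  3  3
  R[4]: 1  1  1  1  2  3  3  3  3  3  4  4
  R[5]: 1  2  2  2  3  4  4  4  4  4  5  5
  R[6]: 1  2  2  3  4  5  5  5  5  5  6  6
  R[7]: 1  2  2  3  4  5  5  5  5  5  6  7
  R[8]: 1  2  2  3  4  5  6  6  6  6  7  8
  R[9]: 1  2  3  4  5  6  7  7  7  7  8  9
  R[10]: 1  2  3  4  5  6  7  8  8  8  9  10
  R[11]: 1  2  3  4  5  6  7  8  8  9  10  11
  R[12]: 1  2  3  4  5  6  7  8  9  10  11  12

reading off 1-entries of Δ²R: w = (5, 6, 11, 1, 2, 4, 12, 7, 3, 8, 10, 9).

Fulton essential set (5 of the 24 Rothe cells):

[(3, 4, 0), (3, 10, 2), (7, 10, 5), (8, 3, 2), (11, 9, 8)]


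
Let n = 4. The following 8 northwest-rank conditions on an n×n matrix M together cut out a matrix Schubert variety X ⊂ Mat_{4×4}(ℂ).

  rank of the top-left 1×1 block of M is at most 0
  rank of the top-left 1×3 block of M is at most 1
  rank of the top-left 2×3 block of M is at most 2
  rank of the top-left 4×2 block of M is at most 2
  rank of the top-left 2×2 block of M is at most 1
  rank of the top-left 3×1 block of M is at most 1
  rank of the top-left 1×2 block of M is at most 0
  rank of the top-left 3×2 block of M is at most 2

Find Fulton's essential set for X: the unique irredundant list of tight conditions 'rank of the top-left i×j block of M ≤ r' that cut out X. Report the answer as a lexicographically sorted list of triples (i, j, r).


Computing R[i][j] = min implied NW-rank bound (n=4, 8 conditions):

  R[1]: 0 0 1 1
  R[2]: 1 1 2 2
  R[3]: 1 2 3 3
  R[4]: 1 2 3 4

second differences of R give the permutation w = (3, 1, 2, 4).

Fulton essential set (1 of the 2 Rothe cells):

[(1, 2, 0)]


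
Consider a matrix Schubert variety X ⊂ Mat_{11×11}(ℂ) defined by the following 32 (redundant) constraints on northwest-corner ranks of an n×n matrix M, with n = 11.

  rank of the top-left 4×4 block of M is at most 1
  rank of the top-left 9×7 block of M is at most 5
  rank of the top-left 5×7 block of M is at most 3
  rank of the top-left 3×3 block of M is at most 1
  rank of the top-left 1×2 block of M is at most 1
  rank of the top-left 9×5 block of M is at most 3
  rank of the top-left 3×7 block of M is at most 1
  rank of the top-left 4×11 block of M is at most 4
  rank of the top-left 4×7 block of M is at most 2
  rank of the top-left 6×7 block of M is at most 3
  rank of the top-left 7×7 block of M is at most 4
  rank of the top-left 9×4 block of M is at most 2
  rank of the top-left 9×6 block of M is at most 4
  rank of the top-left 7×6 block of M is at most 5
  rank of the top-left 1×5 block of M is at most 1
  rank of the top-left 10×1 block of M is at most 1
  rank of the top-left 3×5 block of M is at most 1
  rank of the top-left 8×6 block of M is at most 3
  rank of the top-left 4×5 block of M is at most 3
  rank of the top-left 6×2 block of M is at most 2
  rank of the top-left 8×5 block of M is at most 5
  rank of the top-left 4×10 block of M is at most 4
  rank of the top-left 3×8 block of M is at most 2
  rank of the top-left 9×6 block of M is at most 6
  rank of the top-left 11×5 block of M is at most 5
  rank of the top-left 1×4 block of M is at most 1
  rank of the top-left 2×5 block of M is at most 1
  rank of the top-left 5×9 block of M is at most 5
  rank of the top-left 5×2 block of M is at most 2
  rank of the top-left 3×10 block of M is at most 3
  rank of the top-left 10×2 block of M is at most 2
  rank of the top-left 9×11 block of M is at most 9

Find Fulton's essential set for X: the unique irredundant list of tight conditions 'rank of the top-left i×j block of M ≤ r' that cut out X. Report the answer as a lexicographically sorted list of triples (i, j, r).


Rank table r_w(11×11) implied by the 32 constraints:

  1  1  1  1  1  1  1  1  1  1  1
  1  1  1  1  1  1  1  2  2  2  2
  1  1  1  1  1  1  1  2  3  3  3
  1  1  1  1  2  2  2  3  4  4  4
  1  2  2  2  3  3  3  4  5  5  5
  1  2  2  2  3  3  3  4  5  6  6
  1  2  2  2  3  3  4  5  6  7  7
  1  2  2  2  3  3  4  5  6  7  8
  1  2  2  2  3  4  5  6  7  8  9
  1  2  3  3  4  5  6  7  8  9  10
  1  2  3  4  5  6  7  8  9  10  11

the unique w with this rank table is (1, 8, 9, 5, 2, 10, 7, 11, 6, 3, 4).

5 SE-corners of the 27-cell Rothe diagram give Ess(w):

[(3, 7, 1), (4, 4, 1), (6, 7, 3), (8, 6, 3), (9, 4, 2)]


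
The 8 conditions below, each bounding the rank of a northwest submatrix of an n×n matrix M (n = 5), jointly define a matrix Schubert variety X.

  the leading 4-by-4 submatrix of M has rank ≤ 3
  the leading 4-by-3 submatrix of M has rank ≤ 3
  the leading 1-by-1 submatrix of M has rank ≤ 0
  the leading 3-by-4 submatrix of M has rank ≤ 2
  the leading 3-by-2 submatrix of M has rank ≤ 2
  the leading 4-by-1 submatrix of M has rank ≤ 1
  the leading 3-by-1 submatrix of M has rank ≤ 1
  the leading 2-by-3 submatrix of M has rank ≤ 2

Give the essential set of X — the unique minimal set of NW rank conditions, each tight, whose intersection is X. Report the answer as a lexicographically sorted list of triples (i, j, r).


Recovering R(i,j) via the rank-extension bound from the 8 conditions:

  0 1 1 1 1
  1 2 2 2 2
  1 2 2 2 3
  1 2 3 3 4
  1 2 3 4 5

the unique w with this rank table is (2, 1, 5, 3, 4).

|D(w)|=3, |Ess(w)|=2:

[(1, 1, 0), (3, 4, 2)]


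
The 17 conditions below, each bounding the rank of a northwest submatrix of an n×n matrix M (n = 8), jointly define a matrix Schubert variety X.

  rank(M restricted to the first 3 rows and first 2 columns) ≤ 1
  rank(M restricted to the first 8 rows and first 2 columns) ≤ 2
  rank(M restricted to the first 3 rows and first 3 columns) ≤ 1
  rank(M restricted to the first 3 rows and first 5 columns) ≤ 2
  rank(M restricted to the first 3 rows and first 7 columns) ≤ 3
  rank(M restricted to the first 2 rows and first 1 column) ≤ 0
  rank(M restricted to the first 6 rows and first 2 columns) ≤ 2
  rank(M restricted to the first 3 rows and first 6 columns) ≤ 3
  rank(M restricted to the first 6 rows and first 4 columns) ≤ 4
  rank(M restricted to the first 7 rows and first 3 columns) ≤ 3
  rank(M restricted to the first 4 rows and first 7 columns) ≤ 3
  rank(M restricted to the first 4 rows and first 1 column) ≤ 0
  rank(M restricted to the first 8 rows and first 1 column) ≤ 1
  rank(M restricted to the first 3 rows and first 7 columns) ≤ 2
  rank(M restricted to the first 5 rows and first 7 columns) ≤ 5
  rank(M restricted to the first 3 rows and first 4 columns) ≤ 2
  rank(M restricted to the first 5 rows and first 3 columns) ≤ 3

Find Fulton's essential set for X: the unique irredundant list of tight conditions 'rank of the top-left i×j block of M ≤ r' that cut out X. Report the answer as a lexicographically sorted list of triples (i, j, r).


Rank table r_w(8×8) implied by the 17 constraints:

  row 1: 0 | 1 | 1 | 1 | 1 | 1 | 1 | 1
  row 2: 0 | 1 | 1 | 2 | 2 | 2 | 2 | 2
  row 3: 0 | 1 | 1 | 2 | 2 | 2 | 2 | 3
  row 4: 0 | 1 | 2 | 3 | 3 | 3 | 3 | 4
  row 5: 1 | 2 | 3 | 4 | 4 | 4 | 4 | 5
  row 6: 1 | 2 | 3 | 4 | 5 | 5 | 5 | 6
  row 7: 1 | 2 | 3 | 4 | 5 | 6 | 6 | 7
  row 8: 1 | 2 | 3 | 4 | 5 | 6 | 7 | 8

hence w(1..8) = (2, 4, 8, 3, 1, 5, 6, 7).

Rothe diagram D(w) (9 cells), 3 SE-corners (essential conditions):

[(3, 3, 1), (3, 7, 2), (4, 1, 0)]
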